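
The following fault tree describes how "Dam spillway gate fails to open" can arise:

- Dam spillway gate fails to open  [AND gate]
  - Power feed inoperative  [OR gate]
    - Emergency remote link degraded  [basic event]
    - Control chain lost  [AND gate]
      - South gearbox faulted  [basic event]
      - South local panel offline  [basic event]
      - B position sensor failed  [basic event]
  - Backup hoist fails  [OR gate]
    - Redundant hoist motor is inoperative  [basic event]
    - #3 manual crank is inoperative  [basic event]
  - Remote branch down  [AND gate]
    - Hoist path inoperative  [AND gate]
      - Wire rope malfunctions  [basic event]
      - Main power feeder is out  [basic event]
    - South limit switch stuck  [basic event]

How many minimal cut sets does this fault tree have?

4

Control chain lost [AND]: one cut set from each child combined → 1 × 1 × 1 = 1 cut set(s).
Power feed inoperative [OR]: union of children's cut sets → 2 cut set(s).
Backup hoist fails [OR]: union of children's cut sets → 2 cut set(s).
Hoist path inoperative [AND]: one cut set from each child combined → 1 × 1 = 1 cut set(s).
Remote branch down [AND]: one cut set from each child combined → 1 × 1 = 1 cut set(s).
Dam spillway gate fails to open [AND]: one cut set from each child combined → 2 × 2 × 1 = 4 cut set(s).
Minimal cut sets: {Emergency remote link degraded, Main power feeder is out, Redundant hoist motor is inoperative, South limit switch stuck, Wire rope malfunctions}; {#3 manual crank is inoperative, Emergency remote link degraded, Main power feeder is out, South limit switch stuck, Wire rope malfunctions}; {B position sensor failed, Main power feeder is out, Redundant hoist motor is inoperative, South gearbox faulted, South limit switch stuck, South local panel offline, Wire rope malfunctions}; {#3 manual crank is inoperative, B position sensor failed, Main power feeder is out, South gearbox faulted, South limit switch stuck, South local panel offline, Wire rope malfunctions}.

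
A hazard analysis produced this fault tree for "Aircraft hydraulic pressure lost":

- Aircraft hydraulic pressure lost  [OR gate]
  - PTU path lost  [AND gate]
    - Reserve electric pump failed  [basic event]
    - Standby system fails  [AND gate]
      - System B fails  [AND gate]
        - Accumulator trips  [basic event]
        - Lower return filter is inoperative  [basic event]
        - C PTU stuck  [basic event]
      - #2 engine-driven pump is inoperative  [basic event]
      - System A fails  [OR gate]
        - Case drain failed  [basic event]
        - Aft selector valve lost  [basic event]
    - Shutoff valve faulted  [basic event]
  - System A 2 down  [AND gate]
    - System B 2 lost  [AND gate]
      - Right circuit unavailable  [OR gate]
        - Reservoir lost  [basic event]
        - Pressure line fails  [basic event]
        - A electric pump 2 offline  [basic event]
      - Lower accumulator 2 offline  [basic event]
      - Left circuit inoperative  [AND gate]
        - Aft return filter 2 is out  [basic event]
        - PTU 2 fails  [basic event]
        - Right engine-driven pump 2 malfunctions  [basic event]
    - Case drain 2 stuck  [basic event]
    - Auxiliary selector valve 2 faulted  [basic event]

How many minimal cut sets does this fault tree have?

System B fails [AND]: one cut set from each child combined → 1 × 1 × 1 = 1 cut set(s).
System A fails [OR]: union of children's cut sets → 2 cut set(s).
Standby system fails [AND]: one cut set from each child combined → 1 × 1 × 2 = 2 cut set(s).
PTU path lost [AND]: one cut set from each child combined → 1 × 2 × 1 = 2 cut set(s).
Right circuit unavailable [OR]: union of children's cut sets → 3 cut set(s).
Left circuit inoperative [AND]: one cut set from each child combined → 1 × 1 × 1 = 1 cut set(s).
System B 2 lost [AND]: one cut set from each child combined → 3 × 1 × 1 = 3 cut set(s).
System A 2 down [AND]: one cut set from each child combined → 3 × 1 × 1 = 3 cut set(s).
Aircraft hydraulic pressure lost [OR]: union of children's cut sets → 5 cut set(s).
Minimal cut sets: {#2 engine-driven pump is inoperative, Accumulator trips, C PTU stuck, Case drain failed, Lower return filter is inoperative, Reserve electric pump failed, Shutoff valve faulted}; {#2 engine-driven pump is inoperative, Accumulator trips, Aft selector valve lost, C PTU stuck, Lower return filter is inoperative, Reserve electric pump failed, Shutoff valve faulted}; {Aft return filter 2 is out, Auxiliary selector valve 2 faulted, Case drain 2 stuck, Lower accumulator 2 offline, PTU 2 fails, Reservoir lost, Right engine-driven pump 2 malfunctions}; {Aft return filter 2 is out, Auxiliary selector valve 2 faulted, Case drain 2 stuck, Lower accumulator 2 offline, PTU 2 fails, Pressure line fails, Right engine-driven pump 2 malfunctions}; {A electric pump 2 offline, Aft return filter 2 is out, Auxiliary selector valve 2 faulted, Case drain 2 stuck, Lower accumulator 2 offline, PTU 2 fails, Right engine-driven pump 2 malfunctions}.

5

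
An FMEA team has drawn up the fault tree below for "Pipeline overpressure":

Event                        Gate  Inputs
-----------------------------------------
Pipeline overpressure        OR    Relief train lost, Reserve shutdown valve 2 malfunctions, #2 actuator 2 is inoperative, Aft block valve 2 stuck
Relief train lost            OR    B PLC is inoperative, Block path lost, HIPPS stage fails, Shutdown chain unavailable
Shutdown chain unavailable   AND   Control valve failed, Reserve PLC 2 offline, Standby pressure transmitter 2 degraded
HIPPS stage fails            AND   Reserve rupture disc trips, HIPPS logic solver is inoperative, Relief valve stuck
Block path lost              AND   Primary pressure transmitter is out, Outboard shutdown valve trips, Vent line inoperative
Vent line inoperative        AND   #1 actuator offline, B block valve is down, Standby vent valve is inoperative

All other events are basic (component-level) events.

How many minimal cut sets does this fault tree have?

7

Vent line inoperative [AND]: one cut set from each child combined → 1 × 1 × 1 = 1 cut set(s).
Block path lost [AND]: one cut set from each child combined → 1 × 1 × 1 = 1 cut set(s).
HIPPS stage fails [AND]: one cut set from each child combined → 1 × 1 × 1 = 1 cut set(s).
Shutdown chain unavailable [AND]: one cut set from each child combined → 1 × 1 × 1 = 1 cut set(s).
Relief train lost [OR]: union of children's cut sets → 4 cut set(s).
Pipeline overpressure [OR]: union of children's cut sets → 7 cut set(s).
Minimal cut sets: {B PLC is inoperative}; {#1 actuator offline, B block valve is down, Outboard shutdown valve trips, Primary pressure transmitter is out, Standby vent valve is inoperative}; {HIPPS logic solver is inoperative, Relief valve stuck, Reserve rupture disc trips}; {Control valve failed, Reserve PLC 2 offline, Standby pressure transmitter 2 degraded}; {Reserve shutdown valve 2 malfunctions}; {#2 actuator 2 is inoperative}; {Aft block valve 2 stuck}.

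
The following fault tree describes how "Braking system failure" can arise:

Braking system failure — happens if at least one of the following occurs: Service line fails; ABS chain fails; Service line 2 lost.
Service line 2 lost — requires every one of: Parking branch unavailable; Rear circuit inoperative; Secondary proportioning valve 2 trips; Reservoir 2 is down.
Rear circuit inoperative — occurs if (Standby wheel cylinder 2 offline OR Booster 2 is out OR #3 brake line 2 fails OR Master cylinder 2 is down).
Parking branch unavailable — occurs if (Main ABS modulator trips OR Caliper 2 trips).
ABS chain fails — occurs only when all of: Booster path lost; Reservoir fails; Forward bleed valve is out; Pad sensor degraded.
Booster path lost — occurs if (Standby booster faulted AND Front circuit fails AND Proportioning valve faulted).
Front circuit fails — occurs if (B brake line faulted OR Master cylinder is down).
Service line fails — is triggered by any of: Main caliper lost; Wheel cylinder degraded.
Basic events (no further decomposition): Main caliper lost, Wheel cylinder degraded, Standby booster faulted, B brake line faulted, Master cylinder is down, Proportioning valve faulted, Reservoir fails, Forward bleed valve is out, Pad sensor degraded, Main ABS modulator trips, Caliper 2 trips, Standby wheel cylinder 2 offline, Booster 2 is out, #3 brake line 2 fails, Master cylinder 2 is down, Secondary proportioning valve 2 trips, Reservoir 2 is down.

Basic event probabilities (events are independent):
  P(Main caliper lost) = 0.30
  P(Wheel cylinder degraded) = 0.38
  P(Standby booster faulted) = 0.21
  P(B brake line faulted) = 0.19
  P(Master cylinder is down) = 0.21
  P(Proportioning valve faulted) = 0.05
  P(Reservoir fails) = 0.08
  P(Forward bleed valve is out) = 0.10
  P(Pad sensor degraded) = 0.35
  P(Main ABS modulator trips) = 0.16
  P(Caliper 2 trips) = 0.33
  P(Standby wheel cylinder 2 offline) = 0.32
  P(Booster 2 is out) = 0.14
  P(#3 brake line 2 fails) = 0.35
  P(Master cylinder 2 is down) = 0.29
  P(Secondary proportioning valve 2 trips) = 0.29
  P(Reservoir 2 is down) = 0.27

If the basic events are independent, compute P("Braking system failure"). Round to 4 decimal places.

P(Service line fails) [OR] = 1 − (1−0.30) × (1−0.38) = 0.566000
P(Front circuit fails) [OR] = 1 − (1−0.19) × (1−0.21) = 0.360100
P(Booster path lost) [AND] = 0.21 × 0.360100 × 0.05 = 0.003781
P(ABS chain fails) [AND] = 0.003781 × 0.08 × 0.10 × 0.35 = 0.000011
P(Parking branch unavailable) [OR] = 1 − (1−0.16) × (1−0.33) = 0.437200
P(Rear circuit inoperative) [OR] = 1 − (1−0.32) × (1−0.14) × (1−0.35) × (1−0.29) = 0.730115
P(Service line 2 lost) [AND] = 0.437200 × 0.730115 × 0.29 × 0.27 = 0.024994
P(Braking system failure) [OR] = 1 − (1−0.566000) × (1−0.000011) × (1−0.024994) = 0.576852
Rounded to 4 decimal places: P(Braking system failure) ≈ 0.5769.

0.5769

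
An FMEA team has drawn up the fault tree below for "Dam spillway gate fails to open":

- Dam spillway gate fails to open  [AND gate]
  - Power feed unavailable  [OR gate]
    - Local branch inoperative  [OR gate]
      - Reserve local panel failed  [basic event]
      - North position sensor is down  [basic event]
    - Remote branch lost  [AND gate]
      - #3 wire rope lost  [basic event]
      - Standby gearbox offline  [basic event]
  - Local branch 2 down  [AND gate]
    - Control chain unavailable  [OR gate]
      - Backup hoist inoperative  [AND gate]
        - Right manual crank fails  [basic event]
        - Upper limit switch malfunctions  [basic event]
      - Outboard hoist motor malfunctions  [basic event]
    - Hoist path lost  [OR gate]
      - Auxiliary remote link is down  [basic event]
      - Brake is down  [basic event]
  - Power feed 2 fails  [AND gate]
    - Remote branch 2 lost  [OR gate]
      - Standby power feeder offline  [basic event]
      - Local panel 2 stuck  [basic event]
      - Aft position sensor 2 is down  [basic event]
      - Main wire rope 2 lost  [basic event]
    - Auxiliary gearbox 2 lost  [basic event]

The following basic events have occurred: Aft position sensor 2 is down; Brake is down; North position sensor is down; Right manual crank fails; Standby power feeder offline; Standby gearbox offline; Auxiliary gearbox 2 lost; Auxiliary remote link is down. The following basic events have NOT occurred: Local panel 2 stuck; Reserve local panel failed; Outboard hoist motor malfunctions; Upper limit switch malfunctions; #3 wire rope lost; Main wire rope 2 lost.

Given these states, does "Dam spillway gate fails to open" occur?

Local branch inoperative [OR]: Reserve local panel failed=not, North position sensor is down=occurs → at least one input occurs → occurs.
Remote branch lost [AND]: #3 wire rope lost=not, Standby gearbox offline=occurs → not all inputs occur → does not occur.
Power feed unavailable [OR]: Local branch inoperative=occurs, Remote branch lost=not → at least one input occurs → occurs.
Backup hoist inoperative [AND]: Right manual crank fails=occurs, Upper limit switch malfunctions=not → not all inputs occur → does not occur.
Control chain unavailable [OR]: Backup hoist inoperative=not, Outboard hoist motor malfunctions=not → no input occurs → does not occur.
Hoist path lost [OR]: Auxiliary remote link is down=occurs, Brake is down=occurs → at least one input occurs → occurs.
Local branch 2 down [AND]: Control chain unavailable=not, Hoist path lost=occurs → not all inputs occur → does not occur.
Remote branch 2 lost [OR]: Standby power feeder offline=occurs, Local panel 2 stuck=not, Aft position sensor 2 is down=occurs, Main wire rope 2 lost=not → at least one input occurs → occurs.
Power feed 2 fails [AND]: Remote branch 2 lost=occurs, Auxiliary gearbox 2 lost=occurs → all inputs occur → occurs.
Dam spillway gate fails to open [AND]: Power feed unavailable=occurs, Local branch 2 down=not, Power feed 2 fails=occurs → not all inputs occur → does not occur.

No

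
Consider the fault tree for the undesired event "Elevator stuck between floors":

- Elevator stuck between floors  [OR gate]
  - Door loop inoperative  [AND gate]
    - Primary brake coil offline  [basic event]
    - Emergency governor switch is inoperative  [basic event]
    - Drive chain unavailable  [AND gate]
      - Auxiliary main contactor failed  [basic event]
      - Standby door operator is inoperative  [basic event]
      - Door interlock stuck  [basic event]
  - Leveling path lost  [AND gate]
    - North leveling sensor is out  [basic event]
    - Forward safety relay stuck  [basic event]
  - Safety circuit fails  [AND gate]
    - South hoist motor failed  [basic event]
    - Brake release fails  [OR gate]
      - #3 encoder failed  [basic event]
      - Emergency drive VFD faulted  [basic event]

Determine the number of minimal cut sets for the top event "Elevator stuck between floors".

Drive chain unavailable [AND]: one cut set from each child combined → 1 × 1 × 1 = 1 cut set(s).
Door loop inoperative [AND]: one cut set from each child combined → 1 × 1 × 1 = 1 cut set(s).
Leveling path lost [AND]: one cut set from each child combined → 1 × 1 = 1 cut set(s).
Brake release fails [OR]: union of children's cut sets → 2 cut set(s).
Safety circuit fails [AND]: one cut set from each child combined → 1 × 2 = 2 cut set(s).
Elevator stuck between floors [OR]: union of children's cut sets → 4 cut set(s).
Minimal cut sets: {Auxiliary main contactor failed, Door interlock stuck, Emergency governor switch is inoperative, Primary brake coil offline, Standby door operator is inoperative}; {Forward safety relay stuck, North leveling sensor is out}; {#3 encoder failed, South hoist motor failed}; {Emergency drive VFD faulted, South hoist motor failed}.

4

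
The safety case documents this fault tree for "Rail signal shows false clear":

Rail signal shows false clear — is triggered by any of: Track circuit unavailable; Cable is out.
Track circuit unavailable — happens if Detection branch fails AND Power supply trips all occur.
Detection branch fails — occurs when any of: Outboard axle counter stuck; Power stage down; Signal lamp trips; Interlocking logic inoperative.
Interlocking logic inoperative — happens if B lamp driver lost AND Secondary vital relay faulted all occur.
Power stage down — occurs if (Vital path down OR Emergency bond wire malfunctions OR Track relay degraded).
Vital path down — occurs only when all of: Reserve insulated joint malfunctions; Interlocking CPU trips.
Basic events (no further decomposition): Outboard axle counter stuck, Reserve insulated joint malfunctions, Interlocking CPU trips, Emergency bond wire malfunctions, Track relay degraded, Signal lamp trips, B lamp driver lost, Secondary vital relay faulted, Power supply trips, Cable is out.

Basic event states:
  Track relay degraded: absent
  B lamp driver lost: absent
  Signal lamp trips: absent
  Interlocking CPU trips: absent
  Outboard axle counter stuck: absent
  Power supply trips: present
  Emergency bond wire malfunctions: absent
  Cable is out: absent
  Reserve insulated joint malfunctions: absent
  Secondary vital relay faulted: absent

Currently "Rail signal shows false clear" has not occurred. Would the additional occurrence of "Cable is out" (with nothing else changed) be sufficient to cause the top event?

Counterfactual: set "Cable is out" to occurred.
Vital path down [AND]: Reserve insulated joint malfunctions=not, Interlocking CPU trips=not → not all inputs occur → does not occur.
Power stage down [OR]: Vital path down=not, Emergency bond wire malfunctions=not, Track relay degraded=not → no input occurs → does not occur.
Interlocking logic inoperative [AND]: B lamp driver lost=not, Secondary vital relay faulted=not → not all inputs occur → does not occur.
Detection branch fails [OR]: Outboard axle counter stuck=not, Power stage down=not, Signal lamp trips=not, Interlocking logic inoperative=not → no input occurs → does not occur.
Track circuit unavailable [AND]: Detection branch fails=not, Power supply trips=occurs → not all inputs occur → does not occur.
Rail signal shows false clear [OR]: Track circuit unavailable=not, Cable is out=occurs → at least one input occurs → occurs.

Yes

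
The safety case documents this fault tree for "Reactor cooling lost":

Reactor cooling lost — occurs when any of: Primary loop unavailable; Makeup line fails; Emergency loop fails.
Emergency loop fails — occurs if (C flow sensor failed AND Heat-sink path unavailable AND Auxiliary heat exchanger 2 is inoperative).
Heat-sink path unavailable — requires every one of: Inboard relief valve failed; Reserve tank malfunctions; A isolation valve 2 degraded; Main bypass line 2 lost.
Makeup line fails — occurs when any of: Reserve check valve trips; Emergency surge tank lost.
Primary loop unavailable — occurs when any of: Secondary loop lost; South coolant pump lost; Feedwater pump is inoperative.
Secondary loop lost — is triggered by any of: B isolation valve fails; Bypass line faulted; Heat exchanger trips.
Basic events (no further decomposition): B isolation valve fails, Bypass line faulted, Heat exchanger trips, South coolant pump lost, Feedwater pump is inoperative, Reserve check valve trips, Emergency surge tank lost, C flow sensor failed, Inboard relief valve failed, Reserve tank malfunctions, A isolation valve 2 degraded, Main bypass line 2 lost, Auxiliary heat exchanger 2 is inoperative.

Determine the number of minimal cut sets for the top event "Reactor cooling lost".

8

Secondary loop lost [OR]: union of children's cut sets → 3 cut set(s).
Primary loop unavailable [OR]: union of children's cut sets → 5 cut set(s).
Makeup line fails [OR]: union of children's cut sets → 2 cut set(s).
Heat-sink path unavailable [AND]: one cut set from each child combined → 1 × 1 × 1 × 1 = 1 cut set(s).
Emergency loop fails [AND]: one cut set from each child combined → 1 × 1 × 1 = 1 cut set(s).
Reactor cooling lost [OR]: union of children's cut sets → 8 cut set(s).
Minimal cut sets: {B isolation valve fails}; {Bypass line faulted}; {Heat exchanger trips}; {South coolant pump lost}; {Feedwater pump is inoperative}; {Reserve check valve trips}; {Emergency surge tank lost}; {A isolation valve 2 degraded, Auxiliary heat exchanger 2 is inoperative, C flow sensor failed, Inboard relief valve failed, Main bypass line 2 lost, Reserve tank malfunctions}.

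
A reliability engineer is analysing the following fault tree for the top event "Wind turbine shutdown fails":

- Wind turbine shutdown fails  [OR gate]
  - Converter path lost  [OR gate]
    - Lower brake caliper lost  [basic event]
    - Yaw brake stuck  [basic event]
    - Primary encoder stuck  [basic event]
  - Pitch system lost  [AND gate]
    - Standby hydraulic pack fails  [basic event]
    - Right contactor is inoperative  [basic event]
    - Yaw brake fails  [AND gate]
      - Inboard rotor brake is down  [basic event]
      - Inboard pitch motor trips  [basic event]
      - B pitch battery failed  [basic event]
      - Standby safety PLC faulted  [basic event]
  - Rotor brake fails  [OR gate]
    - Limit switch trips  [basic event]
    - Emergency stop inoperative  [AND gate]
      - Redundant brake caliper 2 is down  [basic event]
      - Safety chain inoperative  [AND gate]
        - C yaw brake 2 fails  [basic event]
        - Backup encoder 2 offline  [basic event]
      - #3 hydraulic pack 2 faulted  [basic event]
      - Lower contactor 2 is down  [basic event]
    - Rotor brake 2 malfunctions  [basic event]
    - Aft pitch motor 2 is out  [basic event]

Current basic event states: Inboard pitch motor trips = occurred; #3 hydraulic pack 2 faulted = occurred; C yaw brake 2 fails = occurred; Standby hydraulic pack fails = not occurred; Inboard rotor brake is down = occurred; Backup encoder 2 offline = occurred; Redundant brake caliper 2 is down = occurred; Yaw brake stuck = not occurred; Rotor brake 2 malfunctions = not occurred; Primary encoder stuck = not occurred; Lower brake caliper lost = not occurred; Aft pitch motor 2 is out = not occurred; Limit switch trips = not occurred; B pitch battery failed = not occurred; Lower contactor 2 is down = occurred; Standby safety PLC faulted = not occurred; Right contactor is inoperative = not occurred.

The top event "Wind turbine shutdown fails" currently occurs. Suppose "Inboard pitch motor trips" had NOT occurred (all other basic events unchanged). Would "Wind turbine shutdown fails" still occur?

Yes

Counterfactual: set "Inboard pitch motor trips" to not occurred.
Converter path lost [OR]: Lower brake caliper lost=not, Yaw brake stuck=not, Primary encoder stuck=not → no input occurs → does not occur.
Yaw brake fails [AND]: Inboard rotor brake is down=occurs, Inboard pitch motor trips=not, B pitch battery failed=not, Standby safety PLC faulted=not → not all inputs occur → does not occur.
Pitch system lost [AND]: Standby hydraulic pack fails=not, Right contactor is inoperative=not, Yaw brake fails=not → not all inputs occur → does not occur.
Safety chain inoperative [AND]: C yaw brake 2 fails=occurs, Backup encoder 2 offline=occurs → all inputs occur → occurs.
Emergency stop inoperative [AND]: Redundant brake caliper 2 is down=occurs, Safety chain inoperative=occurs, #3 hydraulic pack 2 faulted=occurs, Lower contactor 2 is down=occurs → all inputs occur → occurs.
Rotor brake fails [OR]: Limit switch trips=not, Emergency stop inoperative=occurs, Rotor brake 2 malfunctions=not, Aft pitch motor 2 is out=not → at least one input occurs → occurs.
Wind turbine shutdown fails [OR]: Converter path lost=not, Pitch system lost=not, Rotor brake fails=occurs → at least one input occurs → occurs.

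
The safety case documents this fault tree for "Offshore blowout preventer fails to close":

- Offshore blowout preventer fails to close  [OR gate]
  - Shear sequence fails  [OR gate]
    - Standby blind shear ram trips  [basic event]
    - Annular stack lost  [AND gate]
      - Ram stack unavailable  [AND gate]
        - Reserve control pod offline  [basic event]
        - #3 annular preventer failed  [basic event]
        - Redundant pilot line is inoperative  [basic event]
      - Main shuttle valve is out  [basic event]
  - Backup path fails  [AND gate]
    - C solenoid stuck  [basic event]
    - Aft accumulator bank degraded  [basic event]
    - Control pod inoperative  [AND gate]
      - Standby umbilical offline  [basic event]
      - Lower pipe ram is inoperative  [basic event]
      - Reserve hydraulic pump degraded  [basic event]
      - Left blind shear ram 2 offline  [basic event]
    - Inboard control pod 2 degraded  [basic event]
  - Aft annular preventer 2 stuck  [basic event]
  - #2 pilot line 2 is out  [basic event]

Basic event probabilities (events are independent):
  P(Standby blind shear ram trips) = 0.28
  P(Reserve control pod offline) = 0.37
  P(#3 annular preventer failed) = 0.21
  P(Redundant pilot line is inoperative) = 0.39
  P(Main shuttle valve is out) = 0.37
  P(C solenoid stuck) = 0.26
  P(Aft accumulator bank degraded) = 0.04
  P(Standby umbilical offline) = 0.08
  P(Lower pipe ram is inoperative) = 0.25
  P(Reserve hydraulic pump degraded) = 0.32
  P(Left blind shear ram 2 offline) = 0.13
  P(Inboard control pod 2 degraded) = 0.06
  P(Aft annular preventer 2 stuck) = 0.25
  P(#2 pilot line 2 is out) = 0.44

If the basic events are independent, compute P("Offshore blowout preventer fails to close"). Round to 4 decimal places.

0.7010

P(Ram stack unavailable) [AND] = 0.37 × 0.21 × 0.39 = 0.030303
P(Annular stack lost) [AND] = 0.030303 × 0.37 = 0.011212
P(Shear sequence fails) [OR] = 1 − (1−0.28) × (1−0.011212) = 0.288073
P(Control pod inoperative) [AND] = 0.08 × 0.25 × 0.32 × 0.13 = 0.000832
P(Backup path fails) [AND] = 0.26 × 0.04 × 0.000832 × 0.06 = 0.000001
P(Offshore blowout preventer fails to close) [OR] = 1 − (1−0.288073) × (1−0.000001) × (1−0.25) × (1−0.44) = 0.700991
Rounded to 4 decimal places: P(Offshore blowout preventer fails to close) ≈ 0.7010.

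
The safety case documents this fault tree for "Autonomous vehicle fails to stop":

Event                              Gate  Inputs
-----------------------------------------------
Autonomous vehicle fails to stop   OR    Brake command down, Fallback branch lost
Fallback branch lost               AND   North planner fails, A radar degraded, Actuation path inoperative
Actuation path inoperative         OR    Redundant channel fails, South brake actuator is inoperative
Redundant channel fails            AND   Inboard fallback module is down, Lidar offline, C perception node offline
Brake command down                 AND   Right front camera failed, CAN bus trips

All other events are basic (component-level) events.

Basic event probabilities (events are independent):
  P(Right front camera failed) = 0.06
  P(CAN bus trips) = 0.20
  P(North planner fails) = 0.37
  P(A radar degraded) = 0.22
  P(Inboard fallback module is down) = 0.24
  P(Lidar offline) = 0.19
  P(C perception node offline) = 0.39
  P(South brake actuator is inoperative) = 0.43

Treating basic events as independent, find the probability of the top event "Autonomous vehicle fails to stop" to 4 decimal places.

P(Brake command down) [AND] = 0.06 × 0.20 = 0.012000
P(Redundant channel fails) [AND] = 0.24 × 0.19 × 0.39 = 0.017784
P(Actuation path inoperative) [OR] = 1 − (1−0.017784) × (1−0.43) = 0.440137
P(Fallback branch lost) [AND] = 0.37 × 0.22 × 0.440137 = 0.035827
P(Autonomous vehicle fails to stop) [OR] = 1 − (1−0.012000) × (1−0.035827) = 0.047397
Rounded to 4 decimal places: P(Autonomous vehicle fails to stop) ≈ 0.0474.

0.0474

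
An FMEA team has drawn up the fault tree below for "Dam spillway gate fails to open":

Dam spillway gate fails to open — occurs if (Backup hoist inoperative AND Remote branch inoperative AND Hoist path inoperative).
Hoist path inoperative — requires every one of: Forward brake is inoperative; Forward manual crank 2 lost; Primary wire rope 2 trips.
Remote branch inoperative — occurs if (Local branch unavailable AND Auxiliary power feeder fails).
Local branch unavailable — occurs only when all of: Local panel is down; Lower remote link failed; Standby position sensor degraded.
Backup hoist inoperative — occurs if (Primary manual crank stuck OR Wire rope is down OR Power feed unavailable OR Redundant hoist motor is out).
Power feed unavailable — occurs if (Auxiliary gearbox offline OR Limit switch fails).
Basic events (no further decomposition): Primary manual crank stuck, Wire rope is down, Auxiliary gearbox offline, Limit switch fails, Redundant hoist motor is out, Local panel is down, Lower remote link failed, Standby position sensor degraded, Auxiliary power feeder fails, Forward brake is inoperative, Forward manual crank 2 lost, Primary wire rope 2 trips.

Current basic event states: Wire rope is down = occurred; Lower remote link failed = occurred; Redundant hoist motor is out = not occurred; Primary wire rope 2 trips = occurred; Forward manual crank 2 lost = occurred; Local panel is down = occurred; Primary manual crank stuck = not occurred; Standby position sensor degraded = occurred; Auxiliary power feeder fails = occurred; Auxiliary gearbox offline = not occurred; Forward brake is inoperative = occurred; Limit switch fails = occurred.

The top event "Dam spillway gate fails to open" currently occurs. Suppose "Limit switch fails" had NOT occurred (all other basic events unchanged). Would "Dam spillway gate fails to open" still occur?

Counterfactual: set "Limit switch fails" to not occurred.
Power feed unavailable [OR]: Auxiliary gearbox offline=not, Limit switch fails=not → no input occurs → does not occur.
Backup hoist inoperative [OR]: Primary manual crank stuck=not, Wire rope is down=occurs, Power feed unavailable=not, Redundant hoist motor is out=not → at least one input occurs → occurs.
Local branch unavailable [AND]: Local panel is down=occurs, Lower remote link failed=occurs, Standby position sensor degraded=occurs → all inputs occur → occurs.
Remote branch inoperative [AND]: Local branch unavailable=occurs, Auxiliary power feeder fails=occurs → all inputs occur → occurs.
Hoist path inoperative [AND]: Forward brake is inoperative=occurs, Forward manual crank 2 lost=occurs, Primary wire rope 2 trips=occurs → all inputs occur → occurs.
Dam spillway gate fails to open [AND]: Backup hoist inoperative=occurs, Remote branch inoperative=occurs, Hoist path inoperative=occurs → all inputs occur → occurs.

Yes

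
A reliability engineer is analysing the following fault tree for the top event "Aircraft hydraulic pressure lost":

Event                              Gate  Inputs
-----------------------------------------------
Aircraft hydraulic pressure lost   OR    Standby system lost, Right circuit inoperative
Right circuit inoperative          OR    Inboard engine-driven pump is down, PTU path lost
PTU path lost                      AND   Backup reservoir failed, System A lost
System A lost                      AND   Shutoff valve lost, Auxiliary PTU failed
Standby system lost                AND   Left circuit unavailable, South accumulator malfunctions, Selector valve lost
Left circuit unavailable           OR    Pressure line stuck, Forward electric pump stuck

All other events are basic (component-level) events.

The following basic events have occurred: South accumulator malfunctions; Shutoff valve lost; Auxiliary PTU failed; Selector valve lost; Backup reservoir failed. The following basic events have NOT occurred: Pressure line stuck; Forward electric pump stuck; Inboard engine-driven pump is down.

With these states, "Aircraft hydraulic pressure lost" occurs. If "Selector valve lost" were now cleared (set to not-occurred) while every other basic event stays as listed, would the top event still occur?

Yes

Counterfactual: set "Selector valve lost" to not occurred.
Left circuit unavailable [OR]: Pressure line stuck=not, Forward electric pump stuck=not → no input occurs → does not occur.
Standby system lost [AND]: Left circuit unavailable=not, South accumulator malfunctions=occurs, Selector valve lost=not → not all inputs occur → does not occur.
System A lost [AND]: Shutoff valve lost=occurs, Auxiliary PTU failed=occurs → all inputs occur → occurs.
PTU path lost [AND]: Backup reservoir failed=occurs, System A lost=occurs → all inputs occur → occurs.
Right circuit inoperative [OR]: Inboard engine-driven pump is down=not, PTU path lost=occurs → at least one input occurs → occurs.
Aircraft hydraulic pressure lost [OR]: Standby system lost=not, Right circuit inoperative=occurs → at least one input occurs → occurs.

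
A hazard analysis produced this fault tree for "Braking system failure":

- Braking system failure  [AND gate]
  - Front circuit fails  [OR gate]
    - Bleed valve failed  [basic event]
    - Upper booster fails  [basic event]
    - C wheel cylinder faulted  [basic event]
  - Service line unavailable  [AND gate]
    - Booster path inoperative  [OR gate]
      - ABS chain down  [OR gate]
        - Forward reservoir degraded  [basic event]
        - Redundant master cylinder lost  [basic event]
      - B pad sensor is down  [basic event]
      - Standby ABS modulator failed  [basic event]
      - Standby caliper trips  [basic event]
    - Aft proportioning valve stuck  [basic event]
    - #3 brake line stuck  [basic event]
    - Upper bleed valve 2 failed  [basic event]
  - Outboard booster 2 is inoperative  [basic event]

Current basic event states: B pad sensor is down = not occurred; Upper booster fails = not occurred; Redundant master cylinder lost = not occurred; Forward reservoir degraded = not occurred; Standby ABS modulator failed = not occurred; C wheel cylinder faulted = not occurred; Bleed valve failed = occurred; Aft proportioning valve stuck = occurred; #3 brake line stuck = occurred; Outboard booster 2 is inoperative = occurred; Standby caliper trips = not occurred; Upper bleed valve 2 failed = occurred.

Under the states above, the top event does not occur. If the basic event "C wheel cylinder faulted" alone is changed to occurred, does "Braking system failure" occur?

No

Counterfactual: set "C wheel cylinder faulted" to occurred.
Front circuit fails [OR]: Bleed valve failed=occurs, Upper booster fails=not, C wheel cylinder faulted=occurs → at least one input occurs → occurs.
ABS chain down [OR]: Forward reservoir degraded=not, Redundant master cylinder lost=not → no input occurs → does not occur.
Booster path inoperative [OR]: ABS chain down=not, B pad sensor is down=not, Standby ABS modulator failed=not, Standby caliper trips=not → no input occurs → does not occur.
Service line unavailable [AND]: Booster path inoperative=not, Aft proportioning valve stuck=occurs, #3 brake line stuck=occurs, Upper bleed valve 2 failed=occurs → not all inputs occur → does not occur.
Braking system failure [AND]: Front circuit fails=occurs, Service line unavailable=not, Outboard booster 2 is inoperative=occurs → not all inputs occur → does not occur.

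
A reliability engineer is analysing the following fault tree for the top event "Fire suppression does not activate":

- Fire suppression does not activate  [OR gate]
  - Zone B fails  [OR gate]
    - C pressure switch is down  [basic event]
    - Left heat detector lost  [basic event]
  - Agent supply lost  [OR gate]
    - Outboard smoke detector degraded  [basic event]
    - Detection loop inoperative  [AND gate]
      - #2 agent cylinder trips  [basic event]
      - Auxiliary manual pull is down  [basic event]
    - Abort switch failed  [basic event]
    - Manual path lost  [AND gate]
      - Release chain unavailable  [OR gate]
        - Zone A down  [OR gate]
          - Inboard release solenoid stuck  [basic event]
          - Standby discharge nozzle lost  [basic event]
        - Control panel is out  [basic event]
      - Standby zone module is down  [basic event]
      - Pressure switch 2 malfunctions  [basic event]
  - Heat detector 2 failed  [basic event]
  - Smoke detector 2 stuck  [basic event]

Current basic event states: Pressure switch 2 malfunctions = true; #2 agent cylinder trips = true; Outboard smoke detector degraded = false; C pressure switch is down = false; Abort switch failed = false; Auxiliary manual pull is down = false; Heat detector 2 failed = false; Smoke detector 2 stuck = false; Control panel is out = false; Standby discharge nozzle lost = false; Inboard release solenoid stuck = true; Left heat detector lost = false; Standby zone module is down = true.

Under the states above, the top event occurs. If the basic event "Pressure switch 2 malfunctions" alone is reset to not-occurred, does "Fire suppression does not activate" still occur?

Counterfactual: set "Pressure switch 2 malfunctions" to not occurred.
Zone B fails [OR]: C pressure switch is down=not, Left heat detector lost=not → no input occurs → does not occur.
Detection loop inoperative [AND]: #2 agent cylinder trips=occurs, Auxiliary manual pull is down=not → not all inputs occur → does not occur.
Zone A down [OR]: Inboard release solenoid stuck=occurs, Standby discharge nozzle lost=not → at least one input occurs → occurs.
Release chain unavailable [OR]: Zone A down=occurs, Control panel is out=not → at least one input occurs → occurs.
Manual path lost [AND]: Release chain unavailable=occurs, Standby zone module is down=occurs, Pressure switch 2 malfunctions=not → not all inputs occur → does not occur.
Agent supply lost [OR]: Outboard smoke detector degraded=not, Detection loop inoperative=not, Abort switch failed=not, Manual path lost=not → no input occurs → does not occur.
Fire suppression does not activate [OR]: Zone B fails=not, Agent supply lost=not, Heat detector 2 failed=not, Smoke detector 2 stuck=not → no input occurs → does not occur.

No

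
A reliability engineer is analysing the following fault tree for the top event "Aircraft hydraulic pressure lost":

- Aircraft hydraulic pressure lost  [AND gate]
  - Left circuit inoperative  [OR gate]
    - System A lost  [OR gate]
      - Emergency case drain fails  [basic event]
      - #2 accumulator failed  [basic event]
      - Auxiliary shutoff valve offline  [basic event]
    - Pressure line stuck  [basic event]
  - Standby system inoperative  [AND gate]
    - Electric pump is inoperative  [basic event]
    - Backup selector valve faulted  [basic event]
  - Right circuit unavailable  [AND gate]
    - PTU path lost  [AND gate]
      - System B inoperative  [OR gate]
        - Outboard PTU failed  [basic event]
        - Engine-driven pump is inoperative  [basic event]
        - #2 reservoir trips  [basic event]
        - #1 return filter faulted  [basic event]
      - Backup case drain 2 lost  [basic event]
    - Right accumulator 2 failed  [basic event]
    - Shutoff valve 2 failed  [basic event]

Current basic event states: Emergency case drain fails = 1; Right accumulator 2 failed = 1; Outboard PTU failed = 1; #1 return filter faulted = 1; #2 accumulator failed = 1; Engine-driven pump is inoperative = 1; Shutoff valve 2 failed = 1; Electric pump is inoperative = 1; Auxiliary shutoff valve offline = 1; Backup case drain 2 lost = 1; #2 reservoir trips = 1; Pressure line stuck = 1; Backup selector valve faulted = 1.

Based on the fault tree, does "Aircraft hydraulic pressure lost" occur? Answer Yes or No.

System A lost [OR]: Emergency case drain fails=occurs, #2 accumulator failed=occurs, Auxiliary shutoff valve offline=occurs → at least one input occurs → occurs.
Left circuit inoperative [OR]: System A lost=occurs, Pressure line stuck=occurs → at least one input occurs → occurs.
Standby system inoperative [AND]: Electric pump is inoperative=occurs, Backup selector valve faulted=occurs → all inputs occur → occurs.
System B inoperative [OR]: Outboard PTU failed=occurs, Engine-driven pump is inoperative=occurs, #2 reservoir trips=occurs, #1 return filter faulted=occurs → at least one input occurs → occurs.
PTU path lost [AND]: System B inoperative=occurs, Backup case drain 2 lost=occurs → all inputs occur → occurs.
Right circuit unavailable [AND]: PTU path lost=occurs, Right accumulator 2 failed=occurs, Shutoff valve 2 failed=occurs → all inputs occur → occurs.
Aircraft hydraulic pressure lost [AND]: Left circuit inoperative=occurs, Standby system inoperative=occurs, Right circuit unavailable=occurs → all inputs occur → occurs.

Yes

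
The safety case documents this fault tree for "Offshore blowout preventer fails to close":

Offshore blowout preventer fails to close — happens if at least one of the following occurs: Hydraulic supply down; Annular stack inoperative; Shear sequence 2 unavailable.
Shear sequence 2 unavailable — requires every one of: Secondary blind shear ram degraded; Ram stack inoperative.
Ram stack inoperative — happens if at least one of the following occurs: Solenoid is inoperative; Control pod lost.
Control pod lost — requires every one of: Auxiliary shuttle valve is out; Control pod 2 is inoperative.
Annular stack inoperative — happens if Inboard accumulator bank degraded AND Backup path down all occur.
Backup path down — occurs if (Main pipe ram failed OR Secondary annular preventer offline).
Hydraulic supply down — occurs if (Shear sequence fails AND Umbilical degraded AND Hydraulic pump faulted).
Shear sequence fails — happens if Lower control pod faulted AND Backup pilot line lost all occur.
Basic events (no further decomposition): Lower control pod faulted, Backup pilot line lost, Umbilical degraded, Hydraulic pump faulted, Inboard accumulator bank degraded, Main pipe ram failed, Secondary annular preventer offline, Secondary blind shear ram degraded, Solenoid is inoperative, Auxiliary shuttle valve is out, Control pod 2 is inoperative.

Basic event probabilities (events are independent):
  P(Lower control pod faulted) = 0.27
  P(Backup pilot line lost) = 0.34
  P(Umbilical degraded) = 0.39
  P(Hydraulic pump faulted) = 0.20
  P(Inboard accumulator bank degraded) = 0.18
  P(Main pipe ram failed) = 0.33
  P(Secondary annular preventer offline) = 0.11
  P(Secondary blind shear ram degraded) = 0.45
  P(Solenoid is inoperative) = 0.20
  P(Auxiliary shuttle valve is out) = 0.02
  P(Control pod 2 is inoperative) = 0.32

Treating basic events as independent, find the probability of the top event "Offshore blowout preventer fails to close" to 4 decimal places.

0.1643

P(Shear sequence fails) [AND] = 0.27 × 0.34 = 0.091800
P(Hydraulic supply down) [AND] = 0.091800 × 0.39 × 0.20 = 0.007160
P(Backup path down) [OR] = 1 − (1−0.33) × (1−0.11) = 0.403700
P(Annular stack inoperative) [AND] = 0.18 × 0.403700 = 0.072666
P(Control pod lost) [AND] = 0.02 × 0.32 = 0.006400
P(Ram stack inoperative) [OR] = 1 − (1−0.20) × (1−0.006400) = 0.205120
P(Shear sequence 2 unavailable) [AND] = 0.45 × 0.205120 = 0.092304
P(Offshore blowout preventer fails to close) [OR] = 1 − (1−0.007160) × (1−0.072666) × (1−0.092304) = 0.164289
Rounded to 4 decimal places: P(Offshore blowout preventer fails to close) ≈ 0.1643.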